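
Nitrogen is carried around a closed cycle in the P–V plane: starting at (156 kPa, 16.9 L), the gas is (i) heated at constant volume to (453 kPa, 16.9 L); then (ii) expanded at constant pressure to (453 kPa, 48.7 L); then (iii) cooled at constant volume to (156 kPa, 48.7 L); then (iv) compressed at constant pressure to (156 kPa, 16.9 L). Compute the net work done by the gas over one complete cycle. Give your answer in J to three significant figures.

W_net ≈ 9440 J

Constant-volume legs do no work.
W(ii) = (453)(48.7 − 16.9) = 14405 J; W(iv) = (156)(16.9 − 48.7) = -4961 J.
W_net = 14405 − 4961 = 9445 J (the clockwise enclosed area).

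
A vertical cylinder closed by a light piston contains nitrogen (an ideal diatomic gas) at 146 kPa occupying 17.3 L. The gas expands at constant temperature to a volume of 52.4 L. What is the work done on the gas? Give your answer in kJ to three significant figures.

Isothermal: W = nRT ln(V₂/V₁) = P₁V₁ ln(V₂/V₁).
P₁V₁ = (146 kPa)(17.3 L) = 2526 J.
W = 2526 × ln(52.4/17.3) = 2526 × 1.108
W_by_gas = 2799 J; work on gas = −W_by = -2799 J.

W ≈ -2.80 kJ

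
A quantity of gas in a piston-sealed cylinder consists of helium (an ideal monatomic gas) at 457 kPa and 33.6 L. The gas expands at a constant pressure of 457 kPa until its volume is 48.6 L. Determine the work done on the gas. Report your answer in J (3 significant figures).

W ≈ -6860 J

Isobaric: W = P ΔV.
W = (457 kPa)(48.6 − 33.6 L) = (457)(15) = 6855 J.
Work on gas = −W_by = -6855 J.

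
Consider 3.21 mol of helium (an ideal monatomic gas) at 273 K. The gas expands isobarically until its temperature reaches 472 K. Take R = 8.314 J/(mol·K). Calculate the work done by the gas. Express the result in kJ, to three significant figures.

W ≈ 5.31 kJ

Isobaric: W = P ΔV = nR ΔT.
W = (3.21)(8.314)(472 − 273) = 5311 J.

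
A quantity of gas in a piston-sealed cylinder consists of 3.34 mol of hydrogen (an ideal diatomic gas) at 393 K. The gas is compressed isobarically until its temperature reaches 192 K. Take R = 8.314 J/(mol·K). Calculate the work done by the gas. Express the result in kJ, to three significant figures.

Isobaric: W = P ΔV = nR ΔT.
W = (3.34)(8.314)(192 − 393) = -5582 J.

W ≈ -5.58 kJ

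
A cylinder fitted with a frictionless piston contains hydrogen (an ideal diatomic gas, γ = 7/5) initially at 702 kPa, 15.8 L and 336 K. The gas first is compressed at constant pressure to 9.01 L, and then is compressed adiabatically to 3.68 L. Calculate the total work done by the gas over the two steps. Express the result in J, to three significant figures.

W_total ≈ -11600 J

Step 1 (isobaric): W = PΔV = (702 kPa)(9.01 − 15.8 L) = -4767 J.
After step 1: P = 702 kPa, V = 9.01 L, T = 191.6 K.
Step 2 (adiabatic): W = (P₁V₁ − P₂V₂)/(γ−1) = (6325 − 9049)/0.4 = -6811 J.
W_total = -4767 − 6811 = -11577 J.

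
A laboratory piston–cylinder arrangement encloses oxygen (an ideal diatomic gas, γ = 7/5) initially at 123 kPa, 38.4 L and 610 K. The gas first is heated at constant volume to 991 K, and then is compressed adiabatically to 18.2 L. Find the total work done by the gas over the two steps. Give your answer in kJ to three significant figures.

Step 1 (isochoric): W = 0 (constant volume).
After step 1: P = 199.8 kPa (V unchanged).
Step 2 (adiabatic): W = (P₁V₁ − P₂V₂)/(γ−1) = (7673 − 10344)/0.4 = -6677 J.
W_total = 0 − 6677 = -6677 J.

W_total ≈ -6.68 kJ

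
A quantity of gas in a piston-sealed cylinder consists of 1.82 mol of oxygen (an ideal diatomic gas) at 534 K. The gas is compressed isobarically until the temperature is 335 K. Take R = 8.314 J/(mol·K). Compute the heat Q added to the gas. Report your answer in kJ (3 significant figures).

Isobaric: W = nRΔT = (1.82)(8.314)(-199) = -3011 J.
ΔU = nCᵥΔT with Cᵥ = 5R/2: ΔU = (1.82)(20.79)(-199) = -7528 J.
Q = ΔU + W = -7528 − 3011 = -10539 J.

Q ≈ -10.5 kJ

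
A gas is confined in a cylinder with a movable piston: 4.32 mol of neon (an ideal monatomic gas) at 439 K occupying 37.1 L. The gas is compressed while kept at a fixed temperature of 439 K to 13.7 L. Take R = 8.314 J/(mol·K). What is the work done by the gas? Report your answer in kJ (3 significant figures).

Isothermal: W = nRT ln(V₂/V₁).
W = (4.32)(8.314)(439) × ln(13.7/37.1)
  = 15767 × -0.9962
W_by_gas = -15708 J.

W ≈ -15.7 kJ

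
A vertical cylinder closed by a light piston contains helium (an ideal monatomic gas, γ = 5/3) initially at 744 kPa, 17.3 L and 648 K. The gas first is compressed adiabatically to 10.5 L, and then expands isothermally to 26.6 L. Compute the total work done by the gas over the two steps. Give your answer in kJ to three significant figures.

Step 1 (adiabatic): W = (P₁V₁ − P₂V₂)/(γ−1) = (12871 − 17955)/0.667 = -7626 J.
After step 1: P = 1710 kPa, V = 10.5 L, T = 904 K.
Step 2 (isothermal): W = P₁V₁ ln(V₂/V₁) = (17955) ln(26.6/10.5) = 16690 J.
W_total = -7626 + 16690 = 9064 J.

W_total ≈ 9.06 kJ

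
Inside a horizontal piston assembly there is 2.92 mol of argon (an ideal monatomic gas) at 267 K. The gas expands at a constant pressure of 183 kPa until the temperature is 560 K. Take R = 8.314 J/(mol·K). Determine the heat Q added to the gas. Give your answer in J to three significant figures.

Q ≈ 17800 J

Isobaric: W = nRΔT = (2.92)(8.314)(293) = 7113 J.
ΔU = nCᵥΔT with Cᵥ = 3R/2: ΔU = (2.92)(12.47)(293) = 10670 J.
Q = ΔU + W = 10670 + 7113 = 17783 J.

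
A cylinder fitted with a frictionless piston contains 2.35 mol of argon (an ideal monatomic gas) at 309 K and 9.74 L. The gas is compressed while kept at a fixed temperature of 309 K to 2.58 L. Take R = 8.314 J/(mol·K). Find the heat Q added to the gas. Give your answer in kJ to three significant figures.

Q ≈ -8.02 kJ

Isothermal ⇒ ΔU = 0, so Q = W = nRT ln(V₂/V₁).
Q = (2.35)(8.314)(309) ln(2.58/9.74) = 6037 × -1.328 = -8020 J.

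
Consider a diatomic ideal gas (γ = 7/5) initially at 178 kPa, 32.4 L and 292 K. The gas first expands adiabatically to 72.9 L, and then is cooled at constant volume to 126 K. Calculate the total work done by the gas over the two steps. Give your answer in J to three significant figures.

Step 1 (adiabatic): W = (P₁V₁ − P₂V₂)/(γ−1) = (5767 − 4170)/0.4 = 3994 J.
Step 2 (isochoric): W = 0 (constant volume).
W_total = 3994 + 0 = 3994 J.

W_total ≈ 3990 J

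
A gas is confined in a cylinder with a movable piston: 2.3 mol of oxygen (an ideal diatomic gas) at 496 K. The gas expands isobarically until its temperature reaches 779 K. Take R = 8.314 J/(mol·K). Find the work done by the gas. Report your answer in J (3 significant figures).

Isobaric: W = P ΔV = nR ΔT.
W = (2.3)(8.314)(779 − 496) = 5412 J.

W ≈ 5410 J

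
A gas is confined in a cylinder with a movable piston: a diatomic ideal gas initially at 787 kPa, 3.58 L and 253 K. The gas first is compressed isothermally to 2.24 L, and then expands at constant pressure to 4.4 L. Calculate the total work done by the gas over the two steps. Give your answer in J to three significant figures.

W_total ≈ 1400 J

Step 1 (isothermal): W = P₁V₁ ln(V₂/V₁) = (2817) ln(2.24/3.58) = -1321 J.
After step 1: P = 1258 kPa, V = 2.24 L, T = 253 K.
Step 2 (isobaric): W = PΔV = (1258 kPa)(4.4 − 2.24 L) = 2717 J.
W_total = -1321 + 2717 = 1396 J.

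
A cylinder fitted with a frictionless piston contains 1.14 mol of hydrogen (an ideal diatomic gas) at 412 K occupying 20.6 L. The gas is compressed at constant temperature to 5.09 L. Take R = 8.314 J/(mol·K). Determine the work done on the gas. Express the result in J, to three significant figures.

Isothermal: W = nRT ln(V₂/V₁).
W = (1.14)(8.314)(412) × ln(5.09/20.6)
  = 3905 × -1.398
W_by_gas = -5459 J; work on gas = −W_by = 5459 J.

W ≈ 5460 J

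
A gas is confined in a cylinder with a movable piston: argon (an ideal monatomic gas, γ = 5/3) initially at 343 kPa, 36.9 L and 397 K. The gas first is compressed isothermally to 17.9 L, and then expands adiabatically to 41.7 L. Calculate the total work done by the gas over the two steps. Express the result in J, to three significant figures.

Step 1 (isothermal): W = P₁V₁ ln(V₂/V₁) = (12657) ln(17.9/36.9) = -9156 J.
After step 1: P = 707.1 kPa, V = 17.9 L, T = 397 K.
Step 2 (adiabatic): W = (P₁V₁ − P₂V₂)/(γ−1) = (12657 − 7202)/0.667 = 8182 J.
W_total = -9156 + 8182 = -974.2 J.

W_total ≈ -974 J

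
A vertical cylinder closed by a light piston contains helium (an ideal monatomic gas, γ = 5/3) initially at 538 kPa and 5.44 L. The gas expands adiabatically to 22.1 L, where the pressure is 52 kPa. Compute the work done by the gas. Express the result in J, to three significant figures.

W ≈ 2670 J

Adiabatic: W = (P₁V₁ − P₂V₂)/(γ − 1) with γ = 5/3.
P₁V₁ = 2927 J, P₂V₂ = 1149 J.
W = (2927 − 1149) / 0.6667 = 2666 J.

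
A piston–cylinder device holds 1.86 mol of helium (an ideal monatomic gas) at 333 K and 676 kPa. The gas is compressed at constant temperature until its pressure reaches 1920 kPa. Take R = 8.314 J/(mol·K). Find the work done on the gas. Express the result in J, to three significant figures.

Isothermal process: W = nRT ln(V₂/V₁) = nRT ln(P₁/P₂).
W = (1.86)(8.314)(333) × ln(676/1920)
  = 5150 × ln(0.3521) = 5150 × -1.044
W_by_gas = -5376 J; work on gas = −W_by = 5376 J.

W ≈ 5380 J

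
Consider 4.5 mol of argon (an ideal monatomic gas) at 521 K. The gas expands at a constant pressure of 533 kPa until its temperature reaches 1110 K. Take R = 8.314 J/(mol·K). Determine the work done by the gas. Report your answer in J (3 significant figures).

Isobaric: W = P ΔV = nR ΔT.
W = (4.5)(8.314)(1110 − 521) = 22036 J.

W ≈ 22000 J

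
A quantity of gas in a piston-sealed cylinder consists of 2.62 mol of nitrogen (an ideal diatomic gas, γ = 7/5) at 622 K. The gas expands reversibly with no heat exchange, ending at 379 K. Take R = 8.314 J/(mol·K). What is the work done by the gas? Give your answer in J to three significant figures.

W ≈ 13200 J

Adiabatic ⇒ Q = 0, so W_by = −ΔU = nCᵥ(T₁ − T₂).
Cᵥ = 5R/2 = 20.79 J/(mol·K).
W = (2.62)(20.79)(622 − 379) = 13233 J.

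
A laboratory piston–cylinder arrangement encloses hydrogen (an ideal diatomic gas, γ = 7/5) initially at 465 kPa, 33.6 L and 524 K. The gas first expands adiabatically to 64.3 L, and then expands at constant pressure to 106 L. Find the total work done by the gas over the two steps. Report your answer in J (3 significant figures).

W_total ≈ 16700 J

Step 1 (adiabatic): W = (P₁V₁ − P₂V₂)/(γ−1) = (15624 − 12052)/0.4 = 8931 J.
After step 1: P = 187.4 kPa, V = 64.3 L, T = 404.2 K.
Step 2 (isobaric): W = PΔV = (187.4 kPa)(106 − 64.3 L) = 7816 J.
W_total = 8931 + 7816 = 16747 J.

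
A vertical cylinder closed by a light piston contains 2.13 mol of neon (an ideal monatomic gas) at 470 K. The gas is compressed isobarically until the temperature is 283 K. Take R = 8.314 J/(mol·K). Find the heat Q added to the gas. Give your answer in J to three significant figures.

Isobaric: W = nRΔT = (2.13)(8.314)(-187) = -3312 J.
ΔU = nCᵥΔT with Cᵥ = 3R/2: ΔU = (2.13)(12.47)(-187) = -4967 J.
Q = ΔU + W = -4967 − 3312 = -8279 J.

Q ≈ -8280 J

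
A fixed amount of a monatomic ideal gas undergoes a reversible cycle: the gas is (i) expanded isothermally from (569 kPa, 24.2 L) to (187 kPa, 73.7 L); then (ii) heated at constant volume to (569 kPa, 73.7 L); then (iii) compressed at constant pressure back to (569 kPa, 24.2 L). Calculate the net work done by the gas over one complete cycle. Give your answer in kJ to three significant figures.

W_net ≈ -12.8 kJ

Leg (i): W = PᵢVᵢ ln(V_f/Vᵢ) = (13770) ln(73.7/24.2) = 15335 J.
Leg (ii): W = 0.
Leg (iii): W = PΔV = (569)(24.2 − 73.7) = -28166 J.
W_net = 15335 − 28166 = -12831 J.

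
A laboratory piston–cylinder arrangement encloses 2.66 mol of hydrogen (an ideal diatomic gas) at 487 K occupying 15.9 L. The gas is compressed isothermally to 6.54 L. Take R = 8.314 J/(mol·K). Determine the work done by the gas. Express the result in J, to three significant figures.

W ≈ -9570 J

Isothermal: W = nRT ln(V₂/V₁).
W = (2.66)(8.314)(487) × ln(6.54/15.9)
  = 10770 × -0.8884
W_by_gas = -9568 J.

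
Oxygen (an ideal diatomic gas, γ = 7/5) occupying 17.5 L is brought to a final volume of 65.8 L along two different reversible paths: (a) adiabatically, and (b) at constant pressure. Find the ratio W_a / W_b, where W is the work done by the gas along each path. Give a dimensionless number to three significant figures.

Path (a) adiabatic: W = P₁V₁(1 − (V₁/V₂)^(γ−1))/(γ−1) → W_a/(P₁V₁) = 1.028.
Path (b) isobaric: W = P₁(V₂ − V₁) → W_b/(P₁V₁) = 2.76.
W_a / W_b = 1.028 / 2.76 = 0.3725.

W_a / W_b ≈ 0.373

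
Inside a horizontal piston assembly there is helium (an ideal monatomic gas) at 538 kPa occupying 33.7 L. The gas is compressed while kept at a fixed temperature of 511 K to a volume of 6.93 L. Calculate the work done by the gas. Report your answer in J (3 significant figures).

W ≈ -28700 J

Isothermal: W = nRT ln(V₂/V₁) = P₁V₁ ln(V₂/V₁).
P₁V₁ = (538 kPa)(33.7 L) = 18131 J.
W = 18131 × ln(6.93/33.7) = 18131 × -1.582
W_by_gas = -28676 J.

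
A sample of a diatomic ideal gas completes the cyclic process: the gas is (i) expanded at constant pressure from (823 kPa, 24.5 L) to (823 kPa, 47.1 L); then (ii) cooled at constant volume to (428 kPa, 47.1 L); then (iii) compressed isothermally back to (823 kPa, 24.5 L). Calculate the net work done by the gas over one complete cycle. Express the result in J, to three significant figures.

Leg (i): W = PΔV = (823)(47.1 − 24.5) = 18600 J.
Leg (ii): W = 0.
Leg (iii): W = PᵢVᵢ ln(V_f/Vᵢ) = (20159) ln(24.5/47.1) = -13176 J.
W_net = 18600 − 13176 = 5424 J.

W_net ≈ 5420 J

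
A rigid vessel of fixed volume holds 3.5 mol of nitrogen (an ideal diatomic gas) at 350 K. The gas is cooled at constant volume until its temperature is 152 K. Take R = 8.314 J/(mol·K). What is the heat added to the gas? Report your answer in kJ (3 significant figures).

Q ≈ -14.4 kJ

Constant volume ⇒ W = 0, so Q = ΔU = nCᵥΔT with Cᵥ = 5R/2 = 20.79 J/(mol·K).
ΔU = (3.5)(20.79)(152 − 350) = -14404 J.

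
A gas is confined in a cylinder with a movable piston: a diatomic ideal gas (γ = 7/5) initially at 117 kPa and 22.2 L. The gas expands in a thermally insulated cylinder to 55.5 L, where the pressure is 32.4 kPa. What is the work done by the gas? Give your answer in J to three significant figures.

W ≈ 2000 J

Adiabatic: W = (P₁V₁ − P₂V₂)/(γ − 1) with γ = 7/5.
P₁V₁ = 2597 J, P₂V₂ = 1798 J.
W = (2597 − 1798) / 0.4 = 1998 J.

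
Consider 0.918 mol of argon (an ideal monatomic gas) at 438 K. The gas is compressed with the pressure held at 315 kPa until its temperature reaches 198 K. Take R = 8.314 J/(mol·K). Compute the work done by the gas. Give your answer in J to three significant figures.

W ≈ -1830 J

Isobaric: W = P ΔV = nR ΔT.
W = (0.918)(8.314)(198 − 438) = -1832 J.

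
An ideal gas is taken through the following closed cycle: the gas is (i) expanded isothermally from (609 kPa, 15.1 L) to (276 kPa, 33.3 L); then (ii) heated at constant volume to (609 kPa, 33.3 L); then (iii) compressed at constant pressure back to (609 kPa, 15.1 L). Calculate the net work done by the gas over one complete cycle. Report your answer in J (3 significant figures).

Leg (i): W = PᵢVᵢ ln(V_f/Vᵢ) = (9196) ln(33.3/15.1) = 7273 J.
Leg (ii): W = 0.
Leg (iii): W = PΔV = (609)(15.1 − 33.3) = -11084 J.
W_net = 7273 − 11084 = -3811 J.

W_net ≈ -3810 J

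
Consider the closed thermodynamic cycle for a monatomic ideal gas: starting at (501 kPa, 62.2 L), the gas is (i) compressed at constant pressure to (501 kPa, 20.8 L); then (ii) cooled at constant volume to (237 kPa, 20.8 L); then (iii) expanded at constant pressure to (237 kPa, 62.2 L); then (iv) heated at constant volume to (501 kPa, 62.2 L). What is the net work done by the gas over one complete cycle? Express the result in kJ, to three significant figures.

W_net ≈ -10.9 kJ

Constant-volume legs do no work.
W(i) = (501)(20.8 − 62.2) = -20741 J; W(iii) = (237)(62.2 − 20.8) = 9812 J.
W_net = -20741 + 9812 = -10930 J (the counter-clockwise enclosed area).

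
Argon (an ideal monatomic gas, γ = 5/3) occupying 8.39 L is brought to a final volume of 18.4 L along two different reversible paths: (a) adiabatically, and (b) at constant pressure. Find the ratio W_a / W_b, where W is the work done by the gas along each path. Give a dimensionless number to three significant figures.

Path (a) adiabatic: W = P₁V₁(1 − (V₁/V₂)^(γ−1))/(γ−1) → W_a/(P₁V₁) = 0.6114.
Path (b) isobaric: W = P₁(V₂ − V₁) → W_b/(P₁V₁) = 1.193.
W_a / W_b = 0.6114 / 1.193 = 0.5124.

W_a / W_b ≈ 0.512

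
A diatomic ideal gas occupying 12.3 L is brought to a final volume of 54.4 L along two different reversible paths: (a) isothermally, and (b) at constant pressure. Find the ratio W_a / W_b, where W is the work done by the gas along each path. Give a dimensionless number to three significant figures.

W_a / W_b ≈ 0.434

Path (a) isothermal: W = P₁V₁ ln(V₂/V₁) → W_a/(P₁V₁) = 1.487.
Path (b) isobaric: W = P₁(V₂ − V₁) → W_b/(P₁V₁) = 3.423.
W_a / W_b = 1.487 / 3.423 = 0.4344.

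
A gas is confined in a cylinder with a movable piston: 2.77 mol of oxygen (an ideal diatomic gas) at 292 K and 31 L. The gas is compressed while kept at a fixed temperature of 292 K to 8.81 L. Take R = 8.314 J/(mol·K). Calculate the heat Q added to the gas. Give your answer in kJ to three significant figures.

Q ≈ -8.46 kJ

Isothermal ⇒ ΔU = 0, so Q = W = nRT ln(V₂/V₁).
Q = (2.77)(8.314)(292) ln(8.81/31) = 6725 × -1.258 = -8460 J.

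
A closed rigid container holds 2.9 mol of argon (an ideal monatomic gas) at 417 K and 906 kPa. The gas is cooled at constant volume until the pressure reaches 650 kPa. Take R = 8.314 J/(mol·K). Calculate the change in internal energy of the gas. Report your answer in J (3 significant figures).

Constant volume ⇒ W = 0, so Q = ΔU = nCᵥΔT with Cᵥ = 3R/2 = 12.47 J/(mol·K).
At constant V, T₂/T₁ = P₂/P₁ ⇒ ΔT = T₁(P₂/P₁ − 1) = 417·(650/906 − 1) = -117.8 K.
ΔU = (2.9)(12.47)(-117.8) = -4261 J.

ΔU ≈ -4260 J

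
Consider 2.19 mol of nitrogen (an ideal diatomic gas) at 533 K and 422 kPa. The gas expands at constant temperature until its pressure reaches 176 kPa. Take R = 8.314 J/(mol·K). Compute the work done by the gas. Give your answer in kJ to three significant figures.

Isothermal process: W = nRT ln(V₂/V₁) = nRT ln(P₁/P₂).
W = (2.19)(8.314)(533) × ln(422/176)
  = 9705 × ln(2.398) = 9705 × 0.8745
W_by_gas = 8487 J.

W ≈ 8.49 kJ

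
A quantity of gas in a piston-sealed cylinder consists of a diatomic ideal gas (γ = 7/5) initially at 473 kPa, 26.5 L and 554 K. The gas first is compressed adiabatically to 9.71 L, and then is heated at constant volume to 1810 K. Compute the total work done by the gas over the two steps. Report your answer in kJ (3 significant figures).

W_total ≈ -15.5 kJ

Step 1 (adiabatic): W = (P₁V₁ − P₂V₂)/(γ−1) = (12534 − 18729)/0.4 = -15487 J.
Step 2 (isochoric): W = 0 (constant volume).
W_total = -15487 + 0 = -15487 J.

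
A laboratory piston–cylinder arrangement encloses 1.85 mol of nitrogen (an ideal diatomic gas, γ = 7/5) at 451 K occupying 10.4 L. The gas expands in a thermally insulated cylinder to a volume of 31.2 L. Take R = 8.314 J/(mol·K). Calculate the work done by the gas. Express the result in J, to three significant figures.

Adiabatic: TV^(γ−1) = const with γ = 7/5.
T₂ = T₁ (V₁/V₂)^(γ−1) = 451 × (10.4/31.2)^0.4 = 451 × 0.6444 = 290.6 K.
W_by = nCᵥ(T₁ − T₂) = (1.85)(20.79)(451 − 290.6) = 6167 J.

W ≈ 6170 J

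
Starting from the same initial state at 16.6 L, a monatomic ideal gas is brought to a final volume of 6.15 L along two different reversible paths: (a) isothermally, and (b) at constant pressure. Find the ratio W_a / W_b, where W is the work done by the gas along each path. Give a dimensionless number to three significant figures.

W_a / W_b ≈ 1.58

Path (a) isothermal: W = P₁V₁ ln(V₂/V₁) → W_a/(P₁V₁) = -0.993.
Path (b) isobaric: W = P₁(V₂ − V₁) → W_b/(P₁V₁) = -0.6295.
W_a / W_b = -0.993 / -0.6295 = 1.577.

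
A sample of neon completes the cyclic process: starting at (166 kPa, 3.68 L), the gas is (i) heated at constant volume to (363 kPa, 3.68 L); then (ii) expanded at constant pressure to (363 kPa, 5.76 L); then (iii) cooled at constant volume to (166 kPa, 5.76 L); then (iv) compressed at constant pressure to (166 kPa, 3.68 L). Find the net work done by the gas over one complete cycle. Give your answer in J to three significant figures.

Constant-volume legs do no work.
W(ii) = (363)(5.76 − 3.68) = 755 J; W(iv) = (166)(3.68 − 5.76) = -345.3 J.
W_net = 755 − 345.3 = 409.8 J (the clockwise enclosed area).

W_net ≈ 410 J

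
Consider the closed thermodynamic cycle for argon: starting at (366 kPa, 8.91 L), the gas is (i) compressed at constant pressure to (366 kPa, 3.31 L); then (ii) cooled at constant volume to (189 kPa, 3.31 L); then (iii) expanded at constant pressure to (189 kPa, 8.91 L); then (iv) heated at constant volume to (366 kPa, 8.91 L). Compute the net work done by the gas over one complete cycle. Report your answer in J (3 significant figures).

Constant-volume legs do no work.
W(i) = (366)(3.31 − 8.91) = -2050 J; W(iii) = (189)(8.91 − 3.31) = 1058 J.
W_net = -2050 + 1058 = -991.2 J (the counter-clockwise enclosed area).

W_net ≈ -991 J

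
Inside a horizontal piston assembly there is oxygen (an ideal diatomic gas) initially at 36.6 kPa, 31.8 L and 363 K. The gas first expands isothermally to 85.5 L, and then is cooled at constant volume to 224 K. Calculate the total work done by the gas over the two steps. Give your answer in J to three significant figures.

Step 1 (isothermal): W = P₁V₁ ln(V₂/V₁) = (1164) ln(85.5/31.8) = 1151 J.
Step 2 (isochoric): W = 0 (constant volume).
W_total = 1151 + 0 = 1151 J.

W_total ≈ 1150 J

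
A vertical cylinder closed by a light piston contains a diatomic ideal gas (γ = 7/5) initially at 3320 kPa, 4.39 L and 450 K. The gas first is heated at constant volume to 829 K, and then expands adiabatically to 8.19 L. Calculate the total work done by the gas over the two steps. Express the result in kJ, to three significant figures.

W_total ≈ 14.8 kJ

Step 1 (isochoric): W = 0 (constant volume).
After step 1: P = 6116 kPa (V unchanged).
Step 2 (adiabatic): W = (P₁V₁ − P₂V₂)/(γ−1) = (26850 − 20923)/0.4 = 14818 J.
W_total = 0 + 14818 = 14818 J.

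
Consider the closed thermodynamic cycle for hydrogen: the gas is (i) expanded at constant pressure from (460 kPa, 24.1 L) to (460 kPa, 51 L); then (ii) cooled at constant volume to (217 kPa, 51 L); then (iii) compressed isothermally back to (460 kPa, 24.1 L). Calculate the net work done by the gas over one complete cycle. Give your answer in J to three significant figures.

Leg (i): W = PΔV = (460)(51 − 24.1) = 12374 J.
Leg (ii): W = 0.
Leg (iii): W = PᵢVᵢ ln(V_f/Vᵢ) = (11067) ln(24.1/51) = -8296 J.
W_net = 12374 − 8296 = 4078 J.

W_net ≈ 4080 J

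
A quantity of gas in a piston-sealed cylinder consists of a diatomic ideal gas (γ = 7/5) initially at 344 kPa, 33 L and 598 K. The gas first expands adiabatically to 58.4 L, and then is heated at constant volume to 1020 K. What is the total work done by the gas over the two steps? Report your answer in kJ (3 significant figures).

W_total ≈ 5.79 kJ

Step 1 (adiabatic): W = (P₁V₁ − P₂V₂)/(γ−1) = (11352 − 9035)/0.4 = 5793 J.
Step 2 (isochoric): W = 0 (constant volume).
W_total = 5793 + 0 = 5793 J.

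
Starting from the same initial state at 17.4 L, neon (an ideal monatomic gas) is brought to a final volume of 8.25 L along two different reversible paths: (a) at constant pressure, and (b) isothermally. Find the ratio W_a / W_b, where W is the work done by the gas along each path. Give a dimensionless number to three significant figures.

Path (a) isobaric: W = P₁(V₂ − V₁) → W_a/(P₁V₁) = -0.5259.
Path (b) isothermal: W = P₁V₁ ln(V₂/V₁) → W_b/(P₁V₁) = -0.7463.
W_a / W_b = -0.5259 / -0.7463 = 0.7047.

W_a / W_b ≈ 0.705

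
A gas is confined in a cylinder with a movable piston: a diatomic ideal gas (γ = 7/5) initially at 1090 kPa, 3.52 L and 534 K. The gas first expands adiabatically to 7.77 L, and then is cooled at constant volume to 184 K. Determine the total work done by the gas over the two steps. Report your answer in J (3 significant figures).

Step 1 (adiabatic): W = (P₁V₁ − P₂V₂)/(γ−1) = (3837 − 2795)/0.4 = 2604 J.
Step 2 (isochoric): W = 0 (constant volume).
W_total = 2604 + 0 = 2604 J.

W_total ≈ 2600 J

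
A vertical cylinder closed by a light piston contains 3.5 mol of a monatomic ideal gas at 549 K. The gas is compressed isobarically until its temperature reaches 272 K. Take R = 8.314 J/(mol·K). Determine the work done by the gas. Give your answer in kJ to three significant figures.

W ≈ -8.06 kJ

Isobaric: W = P ΔV = nR ΔT.
W = (3.5)(8.314)(272 − 549) = -8060 J.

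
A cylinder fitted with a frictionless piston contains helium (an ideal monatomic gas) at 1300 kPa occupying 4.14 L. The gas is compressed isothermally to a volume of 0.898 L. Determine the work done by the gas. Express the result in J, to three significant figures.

Isothermal: W = nRT ln(V₂/V₁) = P₁V₁ ln(V₂/V₁).
P₁V₁ = (1300 kPa)(4.14 L) = 5382 J.
W = 5382 × ln(0.898/4.14) = 5382 × -1.528
W_by_gas = -8225 J.

W ≈ -8230 J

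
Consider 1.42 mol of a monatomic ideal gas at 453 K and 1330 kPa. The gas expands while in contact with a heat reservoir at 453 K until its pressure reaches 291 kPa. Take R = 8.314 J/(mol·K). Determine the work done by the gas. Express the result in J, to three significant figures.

W ≈ 8130 J

Isothermal process: W = nRT ln(V₂/V₁) = nRT ln(P₁/P₂).
W = (1.42)(8.314)(453) × ln(1330/291)
  = 5348 × ln(4.57) = 5348 × 1.52
W_by_gas = 8127 J.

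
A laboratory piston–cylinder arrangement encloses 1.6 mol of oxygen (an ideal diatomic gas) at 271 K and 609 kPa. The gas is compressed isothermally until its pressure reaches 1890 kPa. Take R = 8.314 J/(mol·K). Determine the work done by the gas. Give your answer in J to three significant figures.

W ≈ -4080 J

Isothermal process: W = nRT ln(V₂/V₁) = nRT ln(P₁/P₂).
W = (1.6)(8.314)(271) × ln(609/1890)
  = 3605 × ln(0.3222) = 3605 × -1.133
W_by_gas = -4083 J.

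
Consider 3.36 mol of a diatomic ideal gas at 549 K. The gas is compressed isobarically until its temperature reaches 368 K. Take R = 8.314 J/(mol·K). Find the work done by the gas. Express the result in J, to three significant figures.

W ≈ -5060 J

Isobaric: W = P ΔV = nR ΔT.
W = (3.36)(8.314)(368 − 549) = -5056 J.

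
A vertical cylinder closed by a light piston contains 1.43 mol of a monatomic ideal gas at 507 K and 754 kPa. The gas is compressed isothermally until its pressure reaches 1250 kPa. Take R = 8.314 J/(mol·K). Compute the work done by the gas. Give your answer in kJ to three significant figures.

W ≈ -3.05 kJ

Isothermal process: W = nRT ln(V₂/V₁) = nRT ln(P₁/P₂).
W = (1.43)(8.314)(507) × ln(754/1250)
  = 6028 × ln(0.6032) = 6028 × -0.5055
W_by_gas = -3047 J.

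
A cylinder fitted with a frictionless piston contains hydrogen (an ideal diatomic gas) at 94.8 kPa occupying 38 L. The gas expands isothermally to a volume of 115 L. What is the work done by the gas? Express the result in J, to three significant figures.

Isothermal: W = nRT ln(V₂/V₁) = P₁V₁ ln(V₂/V₁).
P₁V₁ = (94.8 kPa)(38 L) = 3602 J.
W = 3602 × ln(115/38) = 3602 × 1.107
W_by_gas = 3989 J.

W ≈ 3990 J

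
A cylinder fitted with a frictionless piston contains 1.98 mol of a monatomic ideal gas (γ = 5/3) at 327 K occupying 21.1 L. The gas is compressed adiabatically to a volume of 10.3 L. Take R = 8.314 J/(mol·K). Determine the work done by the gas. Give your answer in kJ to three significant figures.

Adiabatic: TV^(γ−1) = const with γ = 5/3.
T₂ = T₁ (V₁/V₂)^(γ−1) = 327 × (21.1/10.3)^0.667 = 327 × 1.613 = 527.4 K.
W_by = nCᵥ(T₁ − T₂) = (1.98)(12.47)(327 − 527.4) = -4950 J.

W ≈ -4.95 kJ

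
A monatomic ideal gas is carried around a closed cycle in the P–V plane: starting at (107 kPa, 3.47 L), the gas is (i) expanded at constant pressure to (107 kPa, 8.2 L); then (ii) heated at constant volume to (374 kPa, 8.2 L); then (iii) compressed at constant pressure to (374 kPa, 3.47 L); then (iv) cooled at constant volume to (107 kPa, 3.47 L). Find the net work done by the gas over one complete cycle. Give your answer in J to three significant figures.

Constant-volume legs do no work.
W(i) = (107)(8.2 − 3.47) = 506.1 J; W(iii) = (374)(3.47 − 8.2) = -1769 J.
W_net = 506.1 − 1769 = -1263 J (the counter-clockwise enclosed area).

W_net ≈ -1260 J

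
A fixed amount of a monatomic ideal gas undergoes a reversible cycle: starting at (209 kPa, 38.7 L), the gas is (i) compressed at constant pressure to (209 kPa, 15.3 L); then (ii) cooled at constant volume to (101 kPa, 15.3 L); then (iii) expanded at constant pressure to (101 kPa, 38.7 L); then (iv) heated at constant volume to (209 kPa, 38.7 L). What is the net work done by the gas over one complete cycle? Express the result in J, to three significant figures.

Constant-volume legs do no work.
W(i) = (209)(15.3 − 38.7) = -4891 J; W(iii) = (101)(38.7 − 15.3) = 2363 J.
W_net = -4891 + 2363 = -2527 J (the counter-clockwise enclosed area).

W_net ≈ -2530 J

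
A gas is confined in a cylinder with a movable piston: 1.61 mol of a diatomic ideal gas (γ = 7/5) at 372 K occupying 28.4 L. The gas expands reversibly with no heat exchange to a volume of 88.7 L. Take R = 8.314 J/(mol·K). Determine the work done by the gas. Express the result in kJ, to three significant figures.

Adiabatic: TV^(γ−1) = const with γ = 7/5.
T₂ = T₁ (V₁/V₂)^(γ−1) = 372 × (28.4/88.7)^0.4 = 372 × 0.6341 = 235.9 K.
W_by = nCᵥ(T₁ − T₂) = (1.61)(20.79)(372 − 235.9) = 4555 J.

W ≈ 4.55 kJ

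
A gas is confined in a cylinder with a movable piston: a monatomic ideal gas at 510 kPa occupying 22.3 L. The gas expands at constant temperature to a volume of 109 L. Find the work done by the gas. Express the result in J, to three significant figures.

Isothermal: W = nRT ln(V₂/V₁) = P₁V₁ ln(V₂/V₁).
P₁V₁ = (510 kPa)(22.3 L) = 11373 J.
W = 11373 × ln(109/22.3) = 11373 × 1.587
W_by_gas = 18046 J.

W ≈ 18000 J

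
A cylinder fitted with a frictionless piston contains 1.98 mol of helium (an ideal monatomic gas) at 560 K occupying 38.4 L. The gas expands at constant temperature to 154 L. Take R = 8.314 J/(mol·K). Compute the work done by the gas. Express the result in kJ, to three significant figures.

Isothermal: W = nRT ln(V₂/V₁).
W = (1.98)(8.314)(560) × ln(154/38.4)
  = 9219 × 1.389
W_by_gas = 12804 J.

W ≈ 12.8 kJ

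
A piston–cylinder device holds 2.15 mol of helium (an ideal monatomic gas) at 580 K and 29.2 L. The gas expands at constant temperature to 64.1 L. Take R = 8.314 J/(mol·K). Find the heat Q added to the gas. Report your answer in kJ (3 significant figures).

Q ≈ 8.15 kJ

Isothermal ⇒ ΔU = 0, so Q = W = nRT ln(V₂/V₁).
Q = (2.15)(8.314)(580) ln(64.1/29.2) = 10368 × 0.7863 = 8152 J.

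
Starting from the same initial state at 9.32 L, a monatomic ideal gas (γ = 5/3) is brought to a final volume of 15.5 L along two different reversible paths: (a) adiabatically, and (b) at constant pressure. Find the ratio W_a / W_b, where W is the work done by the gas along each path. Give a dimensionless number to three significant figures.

Path (a) adiabatic: W = P₁V₁(1 − (V₁/V₂)^(γ−1))/(γ−1) → W_a/(P₁V₁) = 0.4314.
Path (b) isobaric: W = P₁(V₂ − V₁) → W_b/(P₁V₁) = 0.6631.
W_a / W_b = 0.4314 / 0.6631 = 0.6506.

W_a / W_b ≈ 0.651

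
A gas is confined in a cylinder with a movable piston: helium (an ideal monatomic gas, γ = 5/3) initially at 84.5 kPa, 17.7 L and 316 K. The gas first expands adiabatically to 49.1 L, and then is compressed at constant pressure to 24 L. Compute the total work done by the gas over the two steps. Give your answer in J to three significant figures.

W_total ≈ 720 J

Step 1 (adiabatic): W = (P₁V₁ − P₂V₂)/(γ−1) = (1496 − 757.6)/0.667 = 1107 J.
After step 1: P = 15.43 kPa, V = 49.1 L, T = 160.1 K.
Step 2 (isobaric): W = PΔV = (15.43 kPa)(24 − 49.1 L) = -387.3 J.
W_total = 1107 − 387.3 = 719.8 J.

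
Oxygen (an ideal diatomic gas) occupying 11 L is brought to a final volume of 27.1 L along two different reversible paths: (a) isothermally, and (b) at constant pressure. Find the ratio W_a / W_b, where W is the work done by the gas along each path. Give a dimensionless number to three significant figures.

Path (a) isothermal: W = P₁V₁ ln(V₂/V₁) → W_a/(P₁V₁) = 0.9016.
Path (b) isobaric: W = P₁(V₂ − V₁) → W_b/(P₁V₁) = 1.464.
W_a / W_b = 0.9016 / 1.464 = 0.616.

W_a / W_b ≈ 0.616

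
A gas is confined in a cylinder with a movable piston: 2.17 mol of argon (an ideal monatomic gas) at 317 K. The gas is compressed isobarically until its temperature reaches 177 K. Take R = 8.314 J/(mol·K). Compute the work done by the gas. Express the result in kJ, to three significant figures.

W ≈ -2.53 kJ

Isobaric: W = P ΔV = nR ΔT.
W = (2.17)(8.314)(177 − 317) = -2526 J.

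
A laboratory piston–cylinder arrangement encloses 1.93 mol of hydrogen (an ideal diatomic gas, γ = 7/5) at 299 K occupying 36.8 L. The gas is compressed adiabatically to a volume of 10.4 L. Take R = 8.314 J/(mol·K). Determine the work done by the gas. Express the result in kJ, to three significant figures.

Adiabatic: TV^(γ−1) = const with γ = 7/5.
T₂ = T₁ (V₁/V₂)^(γ−1) = 299 × (36.8/10.4)^0.4 = 299 × 1.658 = 495.7 K.
W_by = nCᵥ(T₁ − T₂) = (1.93)(20.79)(299 − 495.7) = -7890 J.

W ≈ -7.89 kJ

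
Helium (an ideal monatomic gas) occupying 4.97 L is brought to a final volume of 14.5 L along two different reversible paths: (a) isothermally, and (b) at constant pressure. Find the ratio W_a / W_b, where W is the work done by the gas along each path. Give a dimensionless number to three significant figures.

Path (a) isothermal: W = P₁V₁ ln(V₂/V₁) → W_a/(P₁V₁) = 1.071.
Path (b) isobaric: W = P₁(V₂ − V₁) → W_b/(P₁V₁) = 1.918.
W_a / W_b = 1.071 / 1.918 = 0.5584.

W_a / W_b ≈ 0.558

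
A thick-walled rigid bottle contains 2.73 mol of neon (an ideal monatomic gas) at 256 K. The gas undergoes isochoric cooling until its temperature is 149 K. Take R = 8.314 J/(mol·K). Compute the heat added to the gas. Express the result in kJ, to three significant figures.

Constant volume ⇒ W = 0, so Q = ΔU = nCᵥΔT with Cᵥ = 3R/2 = 12.47 J/(mol·K).
ΔU = (2.73)(12.47)(149 − 256) = -3643 J.

Q ≈ -3.64 kJ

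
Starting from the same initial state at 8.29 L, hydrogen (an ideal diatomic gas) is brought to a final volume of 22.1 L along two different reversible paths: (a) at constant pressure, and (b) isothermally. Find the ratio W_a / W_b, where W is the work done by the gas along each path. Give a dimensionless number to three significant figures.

W_a / W_b ≈ 1.70

Path (a) isobaric: W = P₁(V₂ − V₁) → W_a/(P₁V₁) = 1.666.
Path (b) isothermal: W = P₁V₁ ln(V₂/V₁) → W_b/(P₁V₁) = 0.9805.
W_a / W_b = 1.666 / 0.9805 = 1.699.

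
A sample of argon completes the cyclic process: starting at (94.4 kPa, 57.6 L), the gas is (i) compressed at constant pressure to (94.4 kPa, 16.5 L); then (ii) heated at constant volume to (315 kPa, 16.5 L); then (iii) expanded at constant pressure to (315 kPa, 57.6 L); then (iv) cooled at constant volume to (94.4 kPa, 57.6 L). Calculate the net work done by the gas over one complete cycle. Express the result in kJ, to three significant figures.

W_net ≈ 9.07 kJ

Constant-volume legs do no work.
W(i) = (94.4)(16.5 − 57.6) = -3880 J; W(iii) = (315)(57.6 − 16.5) = 12946 J.
W_net = -3880 + 12946 = 9067 J (the clockwise enclosed area).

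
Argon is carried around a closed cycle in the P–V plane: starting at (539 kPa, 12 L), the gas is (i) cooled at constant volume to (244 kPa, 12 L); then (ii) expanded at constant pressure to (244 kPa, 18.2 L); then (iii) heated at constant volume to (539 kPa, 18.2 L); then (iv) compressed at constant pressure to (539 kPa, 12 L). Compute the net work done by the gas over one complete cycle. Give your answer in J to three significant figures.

Constant-volume legs do no work.
W(ii) = (244)(18.2 − 12) = 1513 J; W(iv) = (539)(12 − 18.2) = -3342 J.
W_net = 1513 − 3342 = -1829 J (the counter-clockwise enclosed area).

W_net ≈ -1830 J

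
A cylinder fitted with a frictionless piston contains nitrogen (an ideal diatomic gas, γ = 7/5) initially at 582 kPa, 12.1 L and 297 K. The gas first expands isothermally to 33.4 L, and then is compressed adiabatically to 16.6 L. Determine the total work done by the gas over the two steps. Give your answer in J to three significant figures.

Step 1 (isothermal): W = P₁V₁ ln(V₂/V₁) = (7042) ln(33.4/12.1) = 7150 J.
After step 1: P = 210.8 kPa, V = 33.4 L, T = 297 K.
Step 2 (adiabatic): W = (P₁V₁ − P₂V₂)/(γ−1) = (7042 − 9315)/0.4 = -5681 J.
W_total = 7150 − 5681 = 1469 J.

W_total ≈ 1470 J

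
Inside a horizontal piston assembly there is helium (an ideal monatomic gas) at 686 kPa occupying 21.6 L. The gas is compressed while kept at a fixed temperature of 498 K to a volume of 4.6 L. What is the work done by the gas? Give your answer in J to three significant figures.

W ≈ -22900 J

Isothermal: W = nRT ln(V₂/V₁) = P₁V₁ ln(V₂/V₁).
P₁V₁ = (686 kPa)(21.6 L) = 14818 J.
W = 14818 × ln(4.6/21.6) = 14818 × -1.547
W_by_gas = -22917 J.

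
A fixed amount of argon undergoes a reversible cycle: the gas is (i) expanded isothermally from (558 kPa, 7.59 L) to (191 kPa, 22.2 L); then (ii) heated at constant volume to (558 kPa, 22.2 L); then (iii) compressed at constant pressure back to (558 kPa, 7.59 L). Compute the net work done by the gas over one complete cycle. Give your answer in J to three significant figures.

Leg (i): W = PᵢVᵢ ln(V_f/Vᵢ) = (4235) ln(22.2/7.59) = 4545 J.
Leg (ii): W = 0.
Leg (iii): W = PΔV = (558)(7.59 − 22.2) = -8152 J.
W_net = 4545 − 8152 = -3607 J.

W_net ≈ -3610 J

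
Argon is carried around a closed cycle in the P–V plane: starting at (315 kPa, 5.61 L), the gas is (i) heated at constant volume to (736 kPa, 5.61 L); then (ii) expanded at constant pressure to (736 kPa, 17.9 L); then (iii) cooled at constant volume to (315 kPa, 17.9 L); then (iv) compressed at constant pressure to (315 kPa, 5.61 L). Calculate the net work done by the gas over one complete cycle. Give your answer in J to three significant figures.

Constant-volume legs do no work.
W(ii) = (736)(17.9 − 5.61) = 9045 J; W(iv) = (315)(5.61 − 17.9) = -3871 J.
W_net = 9045 − 3871 = 5174 J (the clockwise enclosed area).

W_net ≈ 5170 J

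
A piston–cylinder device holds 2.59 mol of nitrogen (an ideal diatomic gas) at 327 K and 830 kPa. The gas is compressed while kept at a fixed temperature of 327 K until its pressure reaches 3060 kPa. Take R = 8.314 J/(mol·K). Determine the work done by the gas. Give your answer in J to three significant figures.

W ≈ -9190 J

Isothermal process: W = nRT ln(V₂/V₁) = nRT ln(P₁/P₂).
W = (2.59)(8.314)(327) × ln(830/3060)
  = 7041 × ln(0.2712) = 7041 × -1.305
W_by_gas = -9187 J.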